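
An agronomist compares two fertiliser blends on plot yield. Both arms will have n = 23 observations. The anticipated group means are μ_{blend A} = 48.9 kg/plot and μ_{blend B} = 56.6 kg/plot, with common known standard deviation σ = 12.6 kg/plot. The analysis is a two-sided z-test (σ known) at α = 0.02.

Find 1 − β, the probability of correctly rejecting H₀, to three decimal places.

Standardized effect: d = |μ_{blend A} − μ_{blend B}| / σ = |48.9 − 56.6| / 12.6 = 0.6111
Noncentrality parameter: δ = d·√(n/2) = 0.6111 × √(23/2) = 2.0724
Critical value for a two-sided test at α = 0.02: z_{α/2} = 2.326.
Power = Φ(δ − 2.326) + Φ(−δ − 2.326) = Φ(-0.254) + Φ(-4.399) = 0.3998 + 0.0000 = 0.3998.

Power ≈ 0.400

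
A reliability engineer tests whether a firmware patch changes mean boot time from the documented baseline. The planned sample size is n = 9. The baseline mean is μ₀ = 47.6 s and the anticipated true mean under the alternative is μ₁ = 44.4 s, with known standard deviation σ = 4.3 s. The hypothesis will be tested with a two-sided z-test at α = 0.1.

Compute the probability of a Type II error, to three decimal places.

Standardized effect: d = |μ₁ − μ₀| / σ = |44.4 − 47.6| / 4.3 = 0.7442
Noncentrality parameter: δ = d·√n = 0.7442 × √9 = 2.2326
Critical value for a two-sided test at α = 0.1: z_{α/2} = 1.645.
Power = Φ(δ − 1.645) + Φ(−δ − 1.645) = Φ(0.588) + Φ(-3.877) = 0.7216 + 0.0001 = 0.7217.
Type II error: β = 1 − power = 1 − 0.7217 = 0.2783.

β ≈ 0.278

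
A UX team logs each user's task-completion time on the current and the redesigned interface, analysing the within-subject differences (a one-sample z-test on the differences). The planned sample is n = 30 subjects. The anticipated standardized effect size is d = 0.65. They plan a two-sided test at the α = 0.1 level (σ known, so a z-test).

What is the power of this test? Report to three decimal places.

Power ≈ 0.972

Noncentrality parameter: δ = d·√n = 0.65 × √30 = 3.5602
Two-sided α = 0.1 → critical value z_{0.05} = 1.645.
Power = Φ(δ − 1.645) + Φ(−δ − 1.645) = Φ(1.915) + Φ(-5.205) = 0.9723 + 0.0000 = 0.9723.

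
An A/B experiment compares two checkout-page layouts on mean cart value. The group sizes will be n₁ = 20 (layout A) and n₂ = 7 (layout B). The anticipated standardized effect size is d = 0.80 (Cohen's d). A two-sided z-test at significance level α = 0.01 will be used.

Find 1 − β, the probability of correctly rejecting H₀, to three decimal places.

Power ≈ 0.225

Noncentrality parameter: δ = d / √(1/n₁ + 1/n₂) = 0.80 / √(1/20 + 1/7) = 1.8217
Critical value for a two-sided test at α = 0.01: z_{α/2} = 2.576.
Power = Φ(δ − 2.576) + Φ(−δ − 2.576) = Φ(-0.754) + Φ(-4.398) = 0.2254 + 0.0000 = 0.2254.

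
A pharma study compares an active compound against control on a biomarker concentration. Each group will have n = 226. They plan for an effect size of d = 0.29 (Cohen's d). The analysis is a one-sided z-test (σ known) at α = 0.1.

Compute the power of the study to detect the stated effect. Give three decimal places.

Noncentrality parameter: δ = d·√(n/2) = 0.29 × √(226/2) = 3.0827
Critical value for a one-sided test at α = 0.1: z_α = 1.282.
Power = Φ(δ − 1.282) = Φ(1.801) = 0.9642.

Power ≈ 0.964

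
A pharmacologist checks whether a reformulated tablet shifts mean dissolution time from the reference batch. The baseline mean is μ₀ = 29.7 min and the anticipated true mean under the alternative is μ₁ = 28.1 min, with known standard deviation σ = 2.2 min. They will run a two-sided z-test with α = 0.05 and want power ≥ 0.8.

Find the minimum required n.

Standardized effect: d = |μ₁ − μ₀| / σ = |28.1 − 29.7| / 2.2 = 0.7273
For power 0.8 need Φ(δ − z_{0.025}) = 0.8, so δ = z_{0.025} + z_{0.20} = 1.960 + 0.842 = 2.802.
(For δ > 0 the lower-tail rejection region contributes negligibly to power, so the one-term inversion is standard.)
δ = d·√n ⇒ n = (δ/d)² = (2.802 / 0.7273)² = 14.84.
Round up to the next whole unit.

n = 15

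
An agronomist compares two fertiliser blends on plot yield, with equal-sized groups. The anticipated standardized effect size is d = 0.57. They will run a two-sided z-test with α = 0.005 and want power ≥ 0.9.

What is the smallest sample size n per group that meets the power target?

n = 103 per group

For power 0.9 need Φ(δ − z_{0.0025}) = 0.9, so δ = z_{0.0025} + z_{0.10} = 2.807 + 1.282 = 4.089.
(The Φ(−δ − z_{α/2}) term is vanishingly small for δ > 0 and is dropped in the standard sample-size formula.)
δ = d·√(n/2) ⇒ n = 2(δ/d)² = 2 × (4.089 / 0.57)² = 102.90.
Round up to the next whole unit.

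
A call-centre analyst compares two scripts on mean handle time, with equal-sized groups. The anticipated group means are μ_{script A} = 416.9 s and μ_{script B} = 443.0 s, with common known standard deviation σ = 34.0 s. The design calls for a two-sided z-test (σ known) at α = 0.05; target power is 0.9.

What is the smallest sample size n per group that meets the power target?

n = 36 per group

Standardized effect: d = |μ_{script A} − μ_{script B}| / σ = |416.9 − 443.0| / 34.0 = 0.7676
Set Φ(δ − 1.960) = 0.9; then δ − 1.960 = Φ⁻¹(0.9) = 1.282, giving δ = 3.242.
(For δ > 0 the lower-tail rejection region contributes negligibly to power, so the one-term inversion is standard.)
δ = d·√(n/2) ⇒ n = 2(δ/d)² = 2 × (3.242 / 0.7676)² = 35.66.
Rounding up, n = 36 per group.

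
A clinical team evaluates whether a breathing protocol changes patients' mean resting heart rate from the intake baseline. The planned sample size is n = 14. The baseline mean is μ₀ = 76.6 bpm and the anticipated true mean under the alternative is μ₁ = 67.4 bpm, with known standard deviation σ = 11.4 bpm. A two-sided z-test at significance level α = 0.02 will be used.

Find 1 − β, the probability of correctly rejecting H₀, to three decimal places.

Power ≈ 0.756

Standardized effect: d = |μ₁ − μ₀| / σ = |67.4 − 76.6| / 11.4 = 0.8070
Noncentrality parameter: δ = d·√n = 0.8070 × √14 = 3.0196
Critical value for a two-sided test at α = 0.02: z_{α/2} = 2.326.
Power = Φ(δ − 2.326) + Φ(−δ − 2.326) = Φ(0.693) + Φ(-5.346) = 0.7559 + 0.0000 = 0.7559.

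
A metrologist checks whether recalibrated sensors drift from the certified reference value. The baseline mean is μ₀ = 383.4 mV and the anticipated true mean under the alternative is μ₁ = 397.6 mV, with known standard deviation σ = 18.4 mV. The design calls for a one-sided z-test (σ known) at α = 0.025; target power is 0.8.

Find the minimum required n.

n = 14

Standardized effect: d = |μ₁ − μ₀| / σ = |397.6 − 383.4| / 18.4 = 0.7717
For power 0.8 need Φ(δ − z_{0.025}) = 0.8, so δ = z_{0.025} + z_{0.20} = 1.960 + 0.842 = 2.802.
δ = d·√n ⇒ n = (δ/d)² = (2.802 / 0.7717)² = 13.18.
Round up to the next whole unit.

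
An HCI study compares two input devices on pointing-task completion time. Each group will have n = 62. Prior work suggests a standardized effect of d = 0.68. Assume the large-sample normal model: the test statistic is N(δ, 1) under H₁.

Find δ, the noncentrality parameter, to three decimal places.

δ = d·√(n/2) = 0.68 × √(62/2) = 3.7861

δ ≈ 3.786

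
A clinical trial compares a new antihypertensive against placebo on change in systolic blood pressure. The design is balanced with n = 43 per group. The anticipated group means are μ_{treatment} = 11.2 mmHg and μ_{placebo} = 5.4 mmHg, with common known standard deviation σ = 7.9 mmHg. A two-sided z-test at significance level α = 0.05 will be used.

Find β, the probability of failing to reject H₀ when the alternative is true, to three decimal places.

β ≈ 0.074

Standardized effect: d = |μ_{treatment} − μ_{placebo}| / σ = |11.2 − 5.4| / 7.9 = 0.7342
Noncentrality parameter: δ = d·√(n/2) = 0.7342 × √(43/2) = 3.4042
Two-sided α = 0.05 → critical value z_{0.025} = 1.960.
Power = Φ(δ − 1.960) + Φ(−δ − 1.960) = Φ(1.444) + Φ(-5.364) = 0.9257 + 0.0000 = 0.9257.
Type II error: β = 1 − power = 1 − 0.9257 = 0.0743.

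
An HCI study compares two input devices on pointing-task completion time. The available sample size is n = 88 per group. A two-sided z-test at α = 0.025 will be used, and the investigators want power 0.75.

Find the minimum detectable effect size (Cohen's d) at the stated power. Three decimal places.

d ≈ 0.440

Need Φ(δ − 2.241) = 0.75, so δ = 2.241 + 0.674 = 2.916.
(The second rejection-region term Φ(−δ − z_{α/2}) is negligible and dropped.)
δ = d·√(n/2) ⇒ d = δ/√(n/2) = 2.916/√(88/2) = 0.4396.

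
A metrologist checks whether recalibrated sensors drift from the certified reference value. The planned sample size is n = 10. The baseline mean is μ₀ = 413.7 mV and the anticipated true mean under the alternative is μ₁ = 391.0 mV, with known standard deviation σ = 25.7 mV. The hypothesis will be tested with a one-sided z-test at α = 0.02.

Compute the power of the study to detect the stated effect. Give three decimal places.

Standardized effect: d = |μ₁ − μ₀| / σ = |391.0 − 413.7| / 25.7 = 0.8833
Noncentrality parameter: δ = d·√n = 0.8833 × √10 = 2.7931
Critical value for a one-sided test at α = 0.02: z_α = 2.054.
Power = Φ(δ − 2.054) = Φ(0.739) = 0.7702.

Power ≈ 0.770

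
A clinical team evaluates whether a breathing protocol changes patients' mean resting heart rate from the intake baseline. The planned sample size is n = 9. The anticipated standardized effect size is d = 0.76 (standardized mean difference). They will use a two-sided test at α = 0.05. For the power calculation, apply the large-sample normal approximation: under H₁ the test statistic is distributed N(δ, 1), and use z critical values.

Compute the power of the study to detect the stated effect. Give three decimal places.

Noncentrality parameter: δ = d·√n = 0.76 × √9 = 2.2800
Critical value for a two-sided test at α = 0.05: z_{α/2} = 1.960.
Power = Φ(δ − 1.960) + Φ(−δ − 1.960) = Φ(0.320) + Φ(-4.240) = 0.6255 + 0.0000 = 0.6255.

Power ≈ 0.626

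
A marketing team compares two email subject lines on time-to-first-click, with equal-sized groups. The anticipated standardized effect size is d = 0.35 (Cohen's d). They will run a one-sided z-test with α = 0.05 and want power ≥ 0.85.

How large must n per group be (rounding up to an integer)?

For power 0.85 need Φ(δ − z_{0.05}) = 0.85, so δ = z_{0.05} + z_{0.15} = 1.645 + 1.036 = 2.681.
δ = d·√(n/2) ⇒ n = 2(δ/d)² = 2 × (2.681 / 0.35)² = 117.38.
Round up to the next whole unit.

n = 118 per group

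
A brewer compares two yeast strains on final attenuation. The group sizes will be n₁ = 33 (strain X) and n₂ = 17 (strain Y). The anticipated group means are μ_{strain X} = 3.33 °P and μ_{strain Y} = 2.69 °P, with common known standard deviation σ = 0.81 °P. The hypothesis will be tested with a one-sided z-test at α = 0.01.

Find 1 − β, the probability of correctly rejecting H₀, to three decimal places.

Standardized effect: d = |μ_{strain X} − μ_{strain Y}| / σ = |3.33 − 2.69| / 0.81 = 0.7901
Noncentrality parameter: δ = d / √(1/n₁ + 1/n₂) = 0.7901 / √(1/33 + 1/17) = 2.6466
Critical value for a one-sided test at α = 0.01: z_α = 2.326.
Power = P(Z > 2.326 − δ) = Φ(0.320) = 0.6256.

Power ≈ 0.626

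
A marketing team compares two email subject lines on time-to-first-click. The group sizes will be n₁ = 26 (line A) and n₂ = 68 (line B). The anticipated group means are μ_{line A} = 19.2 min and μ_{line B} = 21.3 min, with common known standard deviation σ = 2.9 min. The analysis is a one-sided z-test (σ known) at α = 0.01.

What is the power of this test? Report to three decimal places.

Standardized effect: d = |μ_{line A} − μ_{line B}| / σ = |19.2 − 21.3| / 2.9 = 0.7241
Noncentrality parameter: δ = d / √(1/n₁ + 1/n₂) = 0.7241 / √(1/26 + 1/68) = 3.1405
One-sided α = 0.01 → critical value z_{0.01} = 2.326.
Power = P(Z > 2.326 − δ) = Φ(0.814) = 0.7922.

Power ≈ 0.792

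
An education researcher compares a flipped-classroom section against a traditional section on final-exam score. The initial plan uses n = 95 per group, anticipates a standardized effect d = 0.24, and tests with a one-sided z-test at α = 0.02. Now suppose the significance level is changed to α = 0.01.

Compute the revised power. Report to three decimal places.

δ = d·√(n/2) = 0.24 × √(95/2) = 1.6541 (unchanged). New critical value: z_{0.01} = 2.326.
Revised power = Φ(δ − 2.326) = Φ(-0.672) = 0.2507.

Power ≈ 0.251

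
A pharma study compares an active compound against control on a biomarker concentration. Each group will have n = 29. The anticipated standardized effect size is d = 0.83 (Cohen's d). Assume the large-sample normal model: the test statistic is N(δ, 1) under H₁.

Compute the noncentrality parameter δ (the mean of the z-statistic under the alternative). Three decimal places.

δ ≈ 3.161

δ = d·√(n/2) = 0.83 × √(29/2) = 3.1605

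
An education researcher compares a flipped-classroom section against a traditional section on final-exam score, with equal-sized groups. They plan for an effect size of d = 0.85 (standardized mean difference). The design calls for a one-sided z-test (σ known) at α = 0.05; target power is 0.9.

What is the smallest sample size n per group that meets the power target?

n = 24 per group

For power 0.9 need Φ(δ − z_{0.05}) = 0.9, so δ = z_{0.05} + z_{0.10} = 1.645 + 1.282 = 2.926.
δ = d·√(n/2) ⇒ n = 2(δ/d)² = 2 × (2.926 / 0.85)² = 23.71.
Rounding up, n = 24 per group.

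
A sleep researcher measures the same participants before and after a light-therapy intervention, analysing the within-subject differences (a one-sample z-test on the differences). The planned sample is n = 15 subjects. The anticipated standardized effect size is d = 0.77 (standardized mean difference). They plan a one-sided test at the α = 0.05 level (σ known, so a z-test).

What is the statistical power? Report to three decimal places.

Noncentrality parameter: δ = d·√n = 0.77 × √15 = 2.9822
One-sided α = 0.05 → critical value z_{0.05} = 1.645.
Power = P(Z > 1.645 − δ) = Φ(1.337) = 0.9094.

Power ≈ 0.909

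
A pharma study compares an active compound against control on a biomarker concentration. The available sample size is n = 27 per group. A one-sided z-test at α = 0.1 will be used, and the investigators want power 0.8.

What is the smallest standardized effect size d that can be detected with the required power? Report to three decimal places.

Need Φ(δ − 1.282) = 0.8, so δ = 1.282 + 0.842 = 2.123.
δ = d·√(n/2) ⇒ d = δ/√(n/2) = 2.123/√(27/2) = 0.5779.

d ≈ 0.578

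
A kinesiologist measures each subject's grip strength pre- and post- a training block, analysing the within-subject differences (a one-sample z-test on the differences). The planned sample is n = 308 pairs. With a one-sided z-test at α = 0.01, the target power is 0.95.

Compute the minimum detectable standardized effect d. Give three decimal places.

Need Φ(δ − 2.326) = 0.95, so δ = 2.326 + 1.645 = 3.971.
δ = d·√n ⇒ d = δ/√n = 3.971/√308 = 0.2263.

d ≈ 0.226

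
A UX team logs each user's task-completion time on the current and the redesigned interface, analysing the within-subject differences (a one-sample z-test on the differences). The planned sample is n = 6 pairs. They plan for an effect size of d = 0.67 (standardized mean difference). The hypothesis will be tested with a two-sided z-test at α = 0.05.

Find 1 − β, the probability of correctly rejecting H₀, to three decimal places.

Power ≈ 0.375

Noncentrality parameter: δ = d·√n = 0.67 × √6 = 1.6412
Critical value for a two-sided test at α = 0.05: z_{α/2} = 1.960.
Power = Φ(δ − 1.960) + Φ(−δ − 1.960) = Φ(-0.319) + Φ(-3.601) = 0.3749 + 0.0002 = 0.3751.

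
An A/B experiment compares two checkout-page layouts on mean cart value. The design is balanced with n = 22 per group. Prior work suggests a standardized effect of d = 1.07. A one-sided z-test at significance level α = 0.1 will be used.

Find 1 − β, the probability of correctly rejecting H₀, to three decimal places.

Power ≈ 0.988

Noncentrality parameter: λ = d·√(n/2) = 1.07 × √(22/2) = 3.5488
Critical value for a one-sided test at α = 0.1: z_α = 1.282.
Power = Φ(λ − 1.282) = Φ(2.267) = 0.9883.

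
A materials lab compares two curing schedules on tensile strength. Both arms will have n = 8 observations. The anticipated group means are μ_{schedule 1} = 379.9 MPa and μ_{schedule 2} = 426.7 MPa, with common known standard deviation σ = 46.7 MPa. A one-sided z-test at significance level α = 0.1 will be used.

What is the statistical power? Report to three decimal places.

Standardized effect: d = |μ_{schedule 1} − μ_{schedule 2}| / σ = |379.9 − 426.7| / 46.7 = 1.0021
Noncentrality parameter: δ = d·√(n/2) = 1.0021 × √(8/2) = 2.0043
One-sided α = 0.1 → critical value z_{0.1} = 1.282.
Power = P(Z > 1.282 − δ) = Φ(0.723) = 0.7651.

Power ≈ 0.765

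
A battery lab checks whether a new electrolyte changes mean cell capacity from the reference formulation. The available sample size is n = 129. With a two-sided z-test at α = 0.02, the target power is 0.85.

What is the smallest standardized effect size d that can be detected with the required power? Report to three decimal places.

d ≈ 0.296

Need Φ(δ − 2.326) = 0.85, so δ = 2.326 + 1.036 = 3.363.
(The second rejection-region term Φ(−δ − z_{α/2}) is negligible and dropped.)
δ = d·√n ⇒ d = δ/√n = 3.363/√129 = 0.2961.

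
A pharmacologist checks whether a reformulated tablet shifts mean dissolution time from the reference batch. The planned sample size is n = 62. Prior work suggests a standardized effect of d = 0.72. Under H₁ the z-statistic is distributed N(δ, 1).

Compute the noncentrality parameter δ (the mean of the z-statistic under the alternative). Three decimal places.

δ = d·√n = 0.72 × √62 = 5.6693

δ ≈ 5.669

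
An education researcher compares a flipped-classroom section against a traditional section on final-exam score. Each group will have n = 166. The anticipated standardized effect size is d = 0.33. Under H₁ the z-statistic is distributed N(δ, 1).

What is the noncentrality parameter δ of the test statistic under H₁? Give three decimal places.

δ ≈ 3.006

δ = d·√(n/2) = 0.33 × √(166/2) = 3.0064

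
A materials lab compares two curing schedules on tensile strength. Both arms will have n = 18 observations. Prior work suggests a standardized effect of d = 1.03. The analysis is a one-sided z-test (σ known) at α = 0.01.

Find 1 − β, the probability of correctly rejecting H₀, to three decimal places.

Noncentrality parameter: δ = d·√(n/2) = 1.03 × √(18/2) = 3.0900
One-sided α = 0.01 → critical value z_{0.01} = 2.326.
Power = P(Z > 2.326 − δ) = Φ(0.764) = 0.7775.

Power ≈ 0.777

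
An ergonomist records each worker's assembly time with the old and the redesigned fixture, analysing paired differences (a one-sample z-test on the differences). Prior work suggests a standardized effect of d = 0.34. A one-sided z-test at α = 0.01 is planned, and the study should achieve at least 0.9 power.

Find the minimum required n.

For power 0.9 need Φ(δ − z_{0.01}) = 0.9, so δ = z_{0.01} + z_{0.10} = 2.326 + 1.282 = 3.608.
δ = d·√n ⇒ n = (δ/d)² = (3.608 / 0.34)² = 112.60.
Rounding up, n = 113.

n = 113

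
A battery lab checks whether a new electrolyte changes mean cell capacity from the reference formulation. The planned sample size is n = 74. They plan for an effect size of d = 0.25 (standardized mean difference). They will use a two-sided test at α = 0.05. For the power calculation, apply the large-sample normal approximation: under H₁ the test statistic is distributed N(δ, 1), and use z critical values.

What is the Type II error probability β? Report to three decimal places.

β ≈ 0.424

Noncentrality parameter: δ = d·√n = 0.25 × √74 = 2.1506
Critical value for a two-sided test at α = 0.05: z_{α/2} = 1.960.
Power = Φ(δ − 1.960) + Φ(−δ − 1.960) = Φ(0.191) + Φ(-4.111) = 0.5756 + 0.0000 = 0.5756.
Type II error: β = 1 − power = 1 − 0.5756 = 0.4244.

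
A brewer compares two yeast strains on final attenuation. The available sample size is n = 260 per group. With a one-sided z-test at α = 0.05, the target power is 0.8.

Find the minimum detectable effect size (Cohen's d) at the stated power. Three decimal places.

Required noncentrality: δ = z_{0.05} + z_{0.20} = 1.645 + 0.842 = 2.486.
δ = d·√(n/2) ⇒ d = δ/√(n/2) = 2.486/√(260/2) = 0.2181.

d ≈ 0.218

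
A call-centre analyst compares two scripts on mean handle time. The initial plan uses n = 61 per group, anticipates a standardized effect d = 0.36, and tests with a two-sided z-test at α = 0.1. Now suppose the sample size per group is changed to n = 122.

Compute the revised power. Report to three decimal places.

With n = 122 per group: δ = d·√(n/2) = 0.36 × √(122/2) = 2.8117. Critical value z_{0.05} = 1.645.
Revised power = Φ(δ − 1.645) + Φ(−δ − 1.645) = Φ(1.167) + Φ(-4.457) = 0.8784 + 0.0000 = 0.8784.

Power ≈ 0.878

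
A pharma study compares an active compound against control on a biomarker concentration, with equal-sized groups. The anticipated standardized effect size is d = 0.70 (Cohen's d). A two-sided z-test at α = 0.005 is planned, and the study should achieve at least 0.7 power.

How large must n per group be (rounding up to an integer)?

n = 46 per group

Set Φ(δ − 2.807) = 0.7; then δ − 2.807 = Φ⁻¹(0.7) = 0.524, giving δ = 3.331.
(The Φ(−δ − z_{α/2}) term is vanishingly small for δ > 0 and is dropped in the standard sample-size formula.)
δ = d·√(n/2) ⇒ n = 2(δ/d)² = 2 × (3.331 / 0.70)² = 45.30.
Rounding up, n = 46 per group.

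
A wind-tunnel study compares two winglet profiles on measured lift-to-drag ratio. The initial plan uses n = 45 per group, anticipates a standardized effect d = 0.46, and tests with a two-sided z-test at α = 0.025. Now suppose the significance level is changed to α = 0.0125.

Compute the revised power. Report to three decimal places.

Power ≈ 0.376

δ = d·√(n/2) = 0.46 × √(45/2) = 2.1820 (unchanged). New critical value: z_{0.0063} = 2.498.
Revised power = Φ(δ − 2.498) + Φ(−δ − 2.498) = Φ(-0.316) + Φ(-4.680) = 0.3761 + 0.0000 = 0.3761.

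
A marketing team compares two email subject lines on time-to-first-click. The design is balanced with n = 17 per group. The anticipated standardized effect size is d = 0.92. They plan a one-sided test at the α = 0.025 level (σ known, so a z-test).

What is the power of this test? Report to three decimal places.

Power ≈ 0.765

Noncentrality parameter: δ = d·√(n/2) = 0.92 × √(17/2) = 2.6822
One-sided α = 0.025 → critical value z_{0.025} = 1.960.
Power = P(Z > 1.960 − δ) = Φ(0.722) = 0.7649.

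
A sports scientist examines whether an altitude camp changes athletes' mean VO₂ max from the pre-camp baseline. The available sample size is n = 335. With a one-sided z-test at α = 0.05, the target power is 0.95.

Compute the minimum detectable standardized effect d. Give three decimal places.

Need Φ(δ − 1.645) = 0.95, so δ = 1.645 + 1.645 = 3.290.
δ = d·√n ⇒ d = δ/√n = 3.290/√335 = 0.1797.

d ≈ 0.180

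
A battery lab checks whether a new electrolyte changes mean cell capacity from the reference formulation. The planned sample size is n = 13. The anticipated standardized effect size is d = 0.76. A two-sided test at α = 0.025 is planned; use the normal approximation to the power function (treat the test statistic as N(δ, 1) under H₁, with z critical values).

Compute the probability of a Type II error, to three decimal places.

β ≈ 0.309

Noncentrality parameter: δ = d·√n = 0.76 × √13 = 2.7402
Critical value for a two-sided test at α = 0.025: z_{α/2} = 2.241.
Power = Φ(δ − 2.241) + Φ(−δ − 2.241) = Φ(0.499) + Φ(-4.982) = 0.6910 + 0.0000 = 0.6910.
Type II error: β = 1 − power = 1 − 0.6910 = 0.3090.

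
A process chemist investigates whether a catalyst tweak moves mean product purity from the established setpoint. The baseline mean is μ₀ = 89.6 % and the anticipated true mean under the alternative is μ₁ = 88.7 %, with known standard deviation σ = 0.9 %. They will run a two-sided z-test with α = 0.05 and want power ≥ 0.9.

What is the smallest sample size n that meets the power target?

Standardized effect: d = |μ₁ − μ₀| / σ = |88.7 − 89.6| / 0.9 = 1.0000
For power 0.9 need Φ(δ − z_{0.025}) = 0.9, so δ = z_{0.025} + z_{0.10} = 1.960 + 1.282 = 3.242.
(For δ > 0 the lower-tail rejection region contributes negligibly to power, so the one-term inversion is standard.)
δ = d·√n ⇒ n = (δ/d)² = (3.242 / 1.0000)² = 10.51.
Rounding up, n = 11.

n = 11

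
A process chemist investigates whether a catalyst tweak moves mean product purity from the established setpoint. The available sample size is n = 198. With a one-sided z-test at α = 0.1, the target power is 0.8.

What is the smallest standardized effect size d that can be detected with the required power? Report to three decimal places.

Required noncentrality: δ = z_{0.1} + z_{0.20} = 1.282 + 0.842 = 2.123.
δ = d·√n ⇒ d = δ/√n = 2.123/√198 = 0.1509.

d ≈ 0.151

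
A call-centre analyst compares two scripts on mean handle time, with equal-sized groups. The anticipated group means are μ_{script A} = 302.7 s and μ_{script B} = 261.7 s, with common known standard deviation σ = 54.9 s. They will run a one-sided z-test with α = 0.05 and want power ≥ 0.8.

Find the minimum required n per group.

n = 23 per group

Standardized effect: d = |μ_{script A} − μ_{script B}| / σ = |302.7 − 261.7| / 54.9 = 0.7468
For power 0.8 need Φ(δ − z_{0.05}) = 0.8, so δ = z_{0.05} + z_{0.20} = 1.645 + 0.842 = 2.486.
δ = d·√(n/2) ⇒ n = 2(δ/d)² = 2 × (2.486 / 0.7468)² = 22.17.
Rounding up, n = 23 per group.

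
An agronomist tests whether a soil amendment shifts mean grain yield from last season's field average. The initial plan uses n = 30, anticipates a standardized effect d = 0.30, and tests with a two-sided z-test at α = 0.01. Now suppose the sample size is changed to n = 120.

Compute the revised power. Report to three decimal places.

Power ≈ 0.761

With n = 120: δ = d·√n = 0.30 × √120 = 3.2863. Critical value z_{0.005} = 2.576.
Revised power = Φ(δ − 2.576) + Φ(−δ − 2.576) = Φ(0.711) + Φ(-5.862) = 0.7613 + 0.0000 = 0.7613.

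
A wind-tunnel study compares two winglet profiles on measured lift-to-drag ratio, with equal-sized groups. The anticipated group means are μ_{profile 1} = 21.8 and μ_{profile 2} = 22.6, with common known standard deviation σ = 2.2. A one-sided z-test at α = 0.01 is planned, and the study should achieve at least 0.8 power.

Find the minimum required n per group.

n = 152 per group

Standardized effect: d = |μ_{profile 1} − μ_{profile 2}| / σ = |21.8 − 22.6| / 2.2 = 0.3636
Set Φ(δ − 2.326) = 0.8; then δ − 2.326 = Φ⁻¹(0.8) = 0.842, giving δ = 3.168.
δ = d·√(n/2) ⇒ n = 2(δ/d)² = 2 × (3.168 / 0.3636)² = 151.79.
Rounding up, n = 152 per group.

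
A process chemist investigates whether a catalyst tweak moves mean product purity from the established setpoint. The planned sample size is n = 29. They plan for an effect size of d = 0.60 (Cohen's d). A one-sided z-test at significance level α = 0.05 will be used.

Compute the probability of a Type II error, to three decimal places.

β ≈ 0.056

Noncentrality parameter: δ = d·√n = 0.60 × √29 = 3.2311
One-sided α = 0.05 → critical value z_{0.05} = 1.645.
Power = Φ(δ − 1.645) = Φ(1.586) = 0.9437.
Type II error: β = 1 − power = 1 − 0.9437 = 0.0563.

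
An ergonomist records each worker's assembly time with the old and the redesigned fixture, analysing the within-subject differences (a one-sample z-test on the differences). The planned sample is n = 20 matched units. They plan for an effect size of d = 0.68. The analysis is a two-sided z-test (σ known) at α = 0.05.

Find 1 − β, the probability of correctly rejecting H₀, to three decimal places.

Power ≈ 0.860

Noncentrality parameter: δ = d·√n = 0.68 × √20 = 3.0411
Two-sided α = 0.05 → critical value z_{0.025} = 1.960.
Power = Φ(δ − 1.960) + Φ(−δ − 1.960) = Φ(1.081) + Φ(-5.001) = 0.8602 + 0.0000 = 0.8602.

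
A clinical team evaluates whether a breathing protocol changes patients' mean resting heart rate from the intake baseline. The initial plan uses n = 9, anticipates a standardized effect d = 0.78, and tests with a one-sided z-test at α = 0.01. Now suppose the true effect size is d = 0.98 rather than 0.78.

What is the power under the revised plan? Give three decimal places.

Power ≈ 0.730

With d = 0.98: δ = d·√n = 0.98 × √9 = 2.9400. Critical value z_{0.01} = 2.326.
Revised power = Φ(δ − 2.326) = Φ(0.614) = 0.7303.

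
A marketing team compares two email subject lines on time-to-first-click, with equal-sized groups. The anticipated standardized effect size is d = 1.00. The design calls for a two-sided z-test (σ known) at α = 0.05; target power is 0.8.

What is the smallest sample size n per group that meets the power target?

n = 16 per group

For power 0.8 need Φ(δ − z_{0.025}) = 0.8, so δ = z_{0.025} + z_{0.20} = 1.960 + 0.842 = 2.802.
(Ignoring the negligible lower-tail rejection probability gives the usual closed-form inversion.)
δ = d·√(n/2) ⇒ n = 2(δ/d)² = 2 × (2.802 / 1.00)² = 15.70.
Rounding up, n = 16 per group.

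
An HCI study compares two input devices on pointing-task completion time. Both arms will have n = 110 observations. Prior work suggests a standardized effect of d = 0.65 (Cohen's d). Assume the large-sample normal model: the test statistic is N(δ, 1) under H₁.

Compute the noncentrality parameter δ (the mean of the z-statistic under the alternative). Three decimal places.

δ ≈ 4.821

δ = d·√(n/2) = 0.65 × √(110/2) = 4.8205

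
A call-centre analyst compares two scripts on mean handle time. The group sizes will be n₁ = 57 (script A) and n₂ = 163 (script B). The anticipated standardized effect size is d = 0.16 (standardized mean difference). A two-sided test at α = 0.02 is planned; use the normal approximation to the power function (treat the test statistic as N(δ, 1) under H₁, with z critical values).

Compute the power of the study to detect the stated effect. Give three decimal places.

Noncentrality parameter: δ = d / √(1/n₁ + 1/n₂) = 0.16 / √(1/57 + 1/163) = 1.0398
Critical value for a two-sided test at α = 0.02: z_{α/2} = 2.326.
Power = Φ(δ − 2.326) + Φ(−δ − 2.326) = Φ(-1.287) + Φ(-3.366) = 0.0991 + 0.0004 = 0.0995.

Power ≈ 0.100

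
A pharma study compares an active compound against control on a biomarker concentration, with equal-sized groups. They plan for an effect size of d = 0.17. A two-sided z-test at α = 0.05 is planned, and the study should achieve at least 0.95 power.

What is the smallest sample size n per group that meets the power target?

n = 900 per group

For power 0.95 need Φ(δ − z_{0.025}) = 0.95, so δ = z_{0.025} + z_{0.05} = 1.960 + 1.645 = 3.605.
(For δ > 0 the lower-tail rejection region contributes negligibly to power, so the one-term inversion is standard.)
δ = d·√(n/2) ⇒ n = 2(δ/d)² = 2 × (3.605 / 0.17)² = 899.29.
Round up to the next whole unit.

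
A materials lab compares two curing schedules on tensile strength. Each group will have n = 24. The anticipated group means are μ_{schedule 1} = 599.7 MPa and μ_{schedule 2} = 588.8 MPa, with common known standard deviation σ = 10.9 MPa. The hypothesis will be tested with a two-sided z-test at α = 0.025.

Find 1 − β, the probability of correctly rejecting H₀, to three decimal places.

Power ≈ 0.889

Standardized effect: d = |μ_{schedule 1} − μ_{schedule 2}| / σ = |599.7 − 588.8| / 10.9 = 1.0000
Noncentrality parameter: δ = d·√(n/2) = 1.0000 × √(24/2) = 3.4641
Critical value for a two-sided test at α = 0.025: z_{α/2} = 2.241.
Power = Φ(δ − 2.241) + Φ(−δ − 2.241) = Φ(1.223) + Φ(-5.706) = 0.8893 + 0.0000 = 0.8893.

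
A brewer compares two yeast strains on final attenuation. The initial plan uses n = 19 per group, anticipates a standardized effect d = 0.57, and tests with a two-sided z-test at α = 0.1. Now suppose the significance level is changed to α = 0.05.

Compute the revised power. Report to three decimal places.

δ = d·√(n/2) = 0.57 × √(19/2) = 1.7569 (unchanged). New critical value: z_{0.025} = 1.960.
Revised power = Φ(δ − 1.960) + Φ(−δ − 1.960) = Φ(-0.203) + Φ(-3.717) = 0.4195 + 0.0001 = 0.4196.

Power ≈ 0.420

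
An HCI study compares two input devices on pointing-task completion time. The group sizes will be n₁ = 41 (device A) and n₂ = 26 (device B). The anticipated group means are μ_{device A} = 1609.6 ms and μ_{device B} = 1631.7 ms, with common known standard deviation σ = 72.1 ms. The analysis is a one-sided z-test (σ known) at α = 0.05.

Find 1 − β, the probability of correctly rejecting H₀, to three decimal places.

Standardized effect: d = |μ_{device A} − μ_{device B}| / σ = |1609.6 − 1631.7| / 72.1 = 0.3065
Noncentrality parameter: δ = d / √(1/n₁ + 1/n₂) = 0.3065 / √(1/41 + 1/26) = 1.2226
One-sided α = 0.05 → critical value z_{0.05} = 1.645.
Power = Φ(δ − 1.645) = Φ(-0.422) = 0.3364.

Power ≈ 0.336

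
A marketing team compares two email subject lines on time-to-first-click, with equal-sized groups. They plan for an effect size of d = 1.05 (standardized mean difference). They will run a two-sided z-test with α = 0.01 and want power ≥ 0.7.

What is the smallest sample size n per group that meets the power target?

n = 18 per group

Set Φ(δ − 2.576) = 0.7; then δ − 2.576 = Φ⁻¹(0.7) = 0.524, giving δ = 3.100.
(Ignoring the negligible lower-tail rejection probability gives the usual closed-form inversion.)
δ = d·√(n/2) ⇒ n = 2(δ/d)² = 2 × (3.100 / 1.05)² = 17.44.
Rounding up, n = 18 per group.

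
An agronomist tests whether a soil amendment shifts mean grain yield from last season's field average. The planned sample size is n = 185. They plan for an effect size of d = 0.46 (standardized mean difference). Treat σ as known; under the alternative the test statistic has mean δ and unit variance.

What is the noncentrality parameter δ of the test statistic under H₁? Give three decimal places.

δ = d·√n = 0.46 × √185 = 6.2567

δ ≈ 6.257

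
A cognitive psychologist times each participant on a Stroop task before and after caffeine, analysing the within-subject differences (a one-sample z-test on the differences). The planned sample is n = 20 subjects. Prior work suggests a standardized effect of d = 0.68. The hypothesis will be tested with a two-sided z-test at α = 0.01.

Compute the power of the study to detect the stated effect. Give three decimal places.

Noncentrality parameter: δ = d·√n = 0.68 × √20 = 3.0411
Critical value for a two-sided test at α = 0.01: z_{α/2} = 2.576.
Power = Φ(δ − 2.576) + Φ(−δ − 2.576) = Φ(0.465) + Φ(-5.617) = 0.6791 + 0.0000 = 0.6791.

Power ≈ 0.679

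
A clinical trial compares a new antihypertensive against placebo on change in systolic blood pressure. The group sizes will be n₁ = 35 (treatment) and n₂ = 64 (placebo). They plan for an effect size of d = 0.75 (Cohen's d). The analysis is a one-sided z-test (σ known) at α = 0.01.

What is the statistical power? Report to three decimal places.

Noncentrality parameter: δ = d / √(1/n₁ + 1/n₂) = 0.75 / √(1/35 + 1/64) = 3.5675
One-sided α = 0.01 → critical value z_{0.01} = 2.326.
Power = P(Z > 2.326 − δ) = Φ(1.241) = 0.8927.

Power ≈ 0.893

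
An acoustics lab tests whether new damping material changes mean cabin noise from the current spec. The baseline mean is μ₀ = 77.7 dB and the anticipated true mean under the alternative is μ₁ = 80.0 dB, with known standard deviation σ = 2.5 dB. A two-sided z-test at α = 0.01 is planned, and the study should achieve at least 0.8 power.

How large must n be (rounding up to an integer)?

n = 14

Standardized effect: d = |μ₁ − μ₀| / σ = |80.0 − 77.7| / 2.5 = 0.9200
Set Φ(δ − 2.576) = 0.8; then δ − 2.576 = Φ⁻¹(0.8) = 0.842, giving δ = 3.417.
(For δ > 0 the lower-tail rejection region contributes negligibly to power, so the one-term inversion is standard.)
δ = d·√n ⇒ n = (δ/d)² = (3.417 / 0.9200)² = 13.80.
Round up to the next whole unit.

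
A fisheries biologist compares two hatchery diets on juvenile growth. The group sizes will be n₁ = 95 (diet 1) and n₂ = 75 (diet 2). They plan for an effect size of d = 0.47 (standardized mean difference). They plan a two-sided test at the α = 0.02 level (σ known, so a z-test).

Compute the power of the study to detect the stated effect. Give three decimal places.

Power ≈ 0.763

Noncentrality parameter: δ = d / √(1/n₁ + 1/n₂) = 0.47 / √(1/95 + 1/75) = 3.0427
Critical value for a two-sided test at α = 0.02: z_{α/2} = 2.326.
Power = Φ(δ − 2.326) + Φ(−δ − 2.326) = Φ(0.716) + Φ(-5.369) = 0.7631 + 0.0000 = 0.7631.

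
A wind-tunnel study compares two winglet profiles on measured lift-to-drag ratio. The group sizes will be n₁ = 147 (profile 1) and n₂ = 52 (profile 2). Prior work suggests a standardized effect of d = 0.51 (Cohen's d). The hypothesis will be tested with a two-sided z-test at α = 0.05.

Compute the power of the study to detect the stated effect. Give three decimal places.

Noncentrality parameter: δ = d / √(1/n₁ + 1/n₂) = 0.51 / √(1/147 + 1/52) = 3.1609
Two-sided α = 0.05 → critical value z_{0.025} = 1.960.
Power = Φ(δ − 1.960) + Φ(−δ − 1.960) = Φ(1.201) + Φ(-5.121) = 0.8851 + 0.0000 = 0.8851.

Power ≈ 0.885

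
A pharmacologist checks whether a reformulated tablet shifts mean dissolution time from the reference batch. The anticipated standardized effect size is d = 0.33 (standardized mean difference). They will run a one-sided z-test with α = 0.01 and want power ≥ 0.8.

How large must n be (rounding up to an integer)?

n = 93

For power 0.8 need Φ(δ − z_{0.01}) = 0.8, so δ = z_{0.01} + z_{0.20} = 2.326 + 0.842 = 3.168.
δ = d·√n ⇒ n = (δ/d)² = (3.168 / 0.33)² = 92.16.
Round up to the next whole unit.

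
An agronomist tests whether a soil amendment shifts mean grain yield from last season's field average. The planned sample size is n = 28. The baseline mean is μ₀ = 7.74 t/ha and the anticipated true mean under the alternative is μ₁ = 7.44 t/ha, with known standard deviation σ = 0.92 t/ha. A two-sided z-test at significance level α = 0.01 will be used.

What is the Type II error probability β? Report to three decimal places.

β ≈ 0.802

Standardized effect: d = |μ₁ − μ₀| / σ = |7.44 − 7.74| / 0.92 = 0.3261
Noncentrality parameter: δ = d·√n = 0.3261 × √28 = 1.7255
Two-sided α = 0.01 → critical value z_{0.005} = 2.576.
Power = Φ(δ − 2.576) + Φ(−δ − 2.576) = Φ(-0.850) + Φ(-4.301) = 0.1976 + 0.0000 = 0.1976.
Type II error: β = 1 − power = 1 − 0.1976 = 0.8024.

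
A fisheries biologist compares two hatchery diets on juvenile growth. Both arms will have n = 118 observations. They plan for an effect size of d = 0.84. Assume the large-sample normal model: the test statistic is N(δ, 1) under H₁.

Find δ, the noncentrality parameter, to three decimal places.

δ = d·√(n/2) = 0.84 × √(118/2) = 6.4522

δ ≈ 6.452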